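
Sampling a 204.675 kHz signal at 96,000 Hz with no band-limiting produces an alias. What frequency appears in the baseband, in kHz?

Nyquist = 96,000/2 = 48,000 Hz; 204,675 Hz exceeds it.
Alias = |204,675 − 2×96,000| = |204,675 − 192,000| = 12,675 Hz = 12.675 kHz.

12.675 kHz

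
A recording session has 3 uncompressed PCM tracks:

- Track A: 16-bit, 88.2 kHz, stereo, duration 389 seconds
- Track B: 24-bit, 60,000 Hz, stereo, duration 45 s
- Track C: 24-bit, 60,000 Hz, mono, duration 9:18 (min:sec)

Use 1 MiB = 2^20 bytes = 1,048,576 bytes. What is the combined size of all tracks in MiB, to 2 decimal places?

Track A: 88,200 × 389 × 2 × 2 = 137,239,200 bytes.
Track B: 60,000 × 45 × 3 × 2 = 16,200,000 bytes.
Track C: 9:18 (min:sec) = 558 s; 60,000 × 558 × 3 × 1 = 100,440,000 bytes.
Total = 253,879,200 bytes = 242.12 MiB.

242.12 MiB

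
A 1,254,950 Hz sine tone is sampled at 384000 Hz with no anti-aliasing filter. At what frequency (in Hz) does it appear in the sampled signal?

102,950 Hz

Nyquist = 384,000/2 = 192,000 Hz; 1,254,950 Hz exceeds it.
Alias = |1,254,950 − 3×384,000| = |1,254,950 − 1,152,000| = 102,950 Hz.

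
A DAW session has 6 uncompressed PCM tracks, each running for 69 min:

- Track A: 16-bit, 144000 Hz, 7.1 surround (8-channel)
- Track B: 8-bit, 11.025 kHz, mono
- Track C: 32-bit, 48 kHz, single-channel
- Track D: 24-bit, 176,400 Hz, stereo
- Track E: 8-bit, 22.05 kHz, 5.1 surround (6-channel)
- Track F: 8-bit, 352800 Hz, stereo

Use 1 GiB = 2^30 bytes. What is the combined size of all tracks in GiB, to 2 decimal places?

69 min = 4,140 s.
Track A: 144,000 × 4,140 × 2 × 8 = 9,538,560,000 bytes.
Track B: 11,025 × 4,140 × 1 × 1 = 45,643,500 bytes.
Track C: 48,000 × 4,140 × 4 × 1 = 794,880,000 bytes.
Track D: 176,400 × 4,140 × 3 × 2 = 4,381,776,000 bytes.
Track E: 22,050 × 4,140 × 1 × 6 = 547,722,000 bytes.
Track F: 352,800 × 4,140 × 1 × 2 = 2,921,184,000 bytes.
Total = 18,229,765,500 bytes = 16.98 GiB.

16.98 GiB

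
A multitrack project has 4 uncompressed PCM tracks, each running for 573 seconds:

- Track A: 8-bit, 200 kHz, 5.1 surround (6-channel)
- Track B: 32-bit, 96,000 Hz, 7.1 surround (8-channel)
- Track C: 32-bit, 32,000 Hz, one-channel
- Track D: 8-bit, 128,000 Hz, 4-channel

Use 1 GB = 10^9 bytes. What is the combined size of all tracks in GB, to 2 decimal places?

2.81 GB

Track A: 200,000 × 573 × 1 × 6 = 687,600,000 bytes.
Track B: 96,000 × 573 × 4 × 8 = 1,760,256,000 bytes.
Track C: 32,000 × 573 × 4 × 1 = 73,344,000 bytes.
Track D: 128,000 × 573 × 1 × 4 = 293,376,000 bytes.
Total = 2,814,576,000 bytes = 2.81 GB.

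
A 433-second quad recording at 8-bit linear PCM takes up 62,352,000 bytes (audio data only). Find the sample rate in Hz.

Bytes = sample_rate × seconds × bytes_per_sample × channels.
sample_rate = 62,352,000 / (433 × 1 × 4) = 62,352,000 / 1,732 = 36,000 Hz.

36,000 Hz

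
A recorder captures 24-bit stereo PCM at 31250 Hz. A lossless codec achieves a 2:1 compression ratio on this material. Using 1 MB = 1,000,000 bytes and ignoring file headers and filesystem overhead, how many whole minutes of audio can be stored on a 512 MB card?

Uncompressed byte rate = 31,250 × 3 × 2 = 187,500 bytes/s.
After 2:1 compression, effective rate ≈ 93750 bytes/s.
Capacity = 512 × 1,000,000 = 512,000,000 bytes.
512,000,000 / effective rate ≈ 5461.33 s → 91 minutes.

91 minutes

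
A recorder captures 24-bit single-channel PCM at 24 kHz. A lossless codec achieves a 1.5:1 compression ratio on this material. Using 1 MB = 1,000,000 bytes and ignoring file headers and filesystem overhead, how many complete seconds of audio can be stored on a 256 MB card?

5,333 seconds

Uncompressed byte rate = 24,000 × 3 × 1 = 72,000 bytes/s.
After 1.5:1 compression, effective rate ≈ 48000 bytes/s.
Capacity = 256 × 1,000,000 = 256,000,000 bytes.
256,000,000 / effective rate ≈ 5333.33 s → 5,333 seconds.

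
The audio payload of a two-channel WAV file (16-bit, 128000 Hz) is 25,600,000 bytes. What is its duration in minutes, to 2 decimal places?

Byte rate = 128,000 × 2 × 2 = 512,000 bytes/s.
Duration = 25,600,000 / 512,000 = 50 s.
50 s / 60 = 0.83 minutes.

0.83 minutes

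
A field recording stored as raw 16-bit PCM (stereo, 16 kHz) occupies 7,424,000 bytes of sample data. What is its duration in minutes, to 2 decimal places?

1.93 minutes

Byte rate = 16,000 × 2 × 2 = 64,000 bytes/s.
Duration = 7,424,000 / 64,000 = 116 s.
116 s / 60 = 1.93 minutes.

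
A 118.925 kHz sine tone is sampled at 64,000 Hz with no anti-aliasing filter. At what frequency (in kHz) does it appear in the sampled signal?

Nyquist = 64,000/2 = 32,000 Hz; 118,925 Hz exceeds it.
Alias = |118,925 − 2×64,000| = |118,925 − 128,000| = 9,075 Hz = 9.075 kHz.

9.075 kHz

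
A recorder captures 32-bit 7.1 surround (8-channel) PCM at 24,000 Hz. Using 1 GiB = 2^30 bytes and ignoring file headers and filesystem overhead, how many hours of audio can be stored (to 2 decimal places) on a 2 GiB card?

Uncompressed byte rate = 24,000 × 4 × 8 = 768,000 bytes/s.
Capacity = 2 × 1,073,741,824 = 2,147,483,648 bytes.
2,147,483,648 / 768,000 ≈ 2796.2 s → 0.78 hours.

0.78 hours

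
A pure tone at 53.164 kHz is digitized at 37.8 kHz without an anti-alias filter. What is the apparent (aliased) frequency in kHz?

15.364 kHz

Nyquist = 37,800/2 = 18,900 Hz; 53,164 Hz exceeds it.
Alias = |53,164 − 1×37,800| = |53,164 − 37,800| = 15,364 Hz = 15.364 kHz.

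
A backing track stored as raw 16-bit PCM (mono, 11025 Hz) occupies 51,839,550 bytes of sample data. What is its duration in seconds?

Byte rate = 11,025 × 2 × 1 = 22,050 bytes/s.
Duration = 51,839,550 / 22,050 = 2,351 s.

2,351 seconds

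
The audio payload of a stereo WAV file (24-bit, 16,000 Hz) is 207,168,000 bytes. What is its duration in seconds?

2,158 seconds

Byte rate = 16,000 × 3 × 2 = 96,000 bytes/s.
Duration = 207,168,000 / 96,000 = 2,158 s.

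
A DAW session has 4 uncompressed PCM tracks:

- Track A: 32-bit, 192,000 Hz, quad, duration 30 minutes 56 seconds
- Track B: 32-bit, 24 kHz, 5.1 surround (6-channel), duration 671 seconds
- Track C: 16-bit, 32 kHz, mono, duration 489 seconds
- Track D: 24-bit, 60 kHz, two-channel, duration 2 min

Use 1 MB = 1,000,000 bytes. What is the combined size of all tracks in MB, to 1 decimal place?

Track A: 30 minutes 56 seconds = 1,856 s; 192,000 × 1,856 × 4 × 4 = 5,701,632,000 bytes.
Track B: 24,000 × 671 × 4 × 6 = 386,496,000 bytes.
Track C: 32,000 × 489 × 2 × 1 = 31,296,000 bytes.
Track D: 2 min = 120 s; 60,000 × 120 × 3 × 2 = 43,200,000 bytes.
Total = 6,162,624,000 bytes = 6162.6 MB.

6162.6 MB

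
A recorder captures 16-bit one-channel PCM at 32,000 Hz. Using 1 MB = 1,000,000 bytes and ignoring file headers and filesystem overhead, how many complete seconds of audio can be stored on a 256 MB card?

Uncompressed byte rate = 32,000 × 2 × 1 = 64,000 bytes/s.
Capacity = 256 × 1,000,000 = 256,000,000 bytes.
256,000,000 / 64,000 ≈ 4000 s → 4,000 seconds.

4,000 seconds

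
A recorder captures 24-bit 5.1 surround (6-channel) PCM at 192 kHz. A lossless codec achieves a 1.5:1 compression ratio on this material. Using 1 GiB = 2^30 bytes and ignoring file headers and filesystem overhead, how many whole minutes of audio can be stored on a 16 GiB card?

Uncompressed byte rate = 192,000 × 3 × 6 = 3,456,000 bytes/s.
After 1.5:1 compression, effective rate ≈ 2304000 bytes/s.
Capacity = 16 × 1,073,741,824 = 17,179,869,184 bytes.
17,179,869,184 / effective rate ≈ 7456.54 s → 124 minutes.

124 minutes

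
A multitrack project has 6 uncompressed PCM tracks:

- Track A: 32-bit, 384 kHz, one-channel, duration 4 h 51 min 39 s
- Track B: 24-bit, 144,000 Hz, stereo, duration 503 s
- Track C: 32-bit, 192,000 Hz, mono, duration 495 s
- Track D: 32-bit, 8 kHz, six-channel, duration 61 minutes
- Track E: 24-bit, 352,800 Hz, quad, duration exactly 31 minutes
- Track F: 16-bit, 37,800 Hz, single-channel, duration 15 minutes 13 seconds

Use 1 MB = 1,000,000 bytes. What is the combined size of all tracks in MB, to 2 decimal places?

Track A: 4 h 51 min 39 s = 17,499 s; 384,000 × 17,499 × 4 × 1 = 26,878,464,000 bytes.
Track B: 144,000 × 503 × 3 × 2 = 434,592,000 bytes.
Track C: 192,000 × 495 × 4 × 1 = 380,160,000 bytes.
Track D: 61 minutes = 3,660 s; 8,000 × 3,660 × 4 × 6 = 702,720,000 bytes.
Track E: exactly 31 minutes = 1,860 s; 352,800 × 1,860 × 3 × 4 = 7,874,496,000 bytes.
Track F: 15 minutes 13 seconds = 913 s; 37,800 × 913 × 2 × 1 = 69,022,800 bytes.
Total = 36,339,454,800 bytes = 36339.45 MB.

36339.45 MB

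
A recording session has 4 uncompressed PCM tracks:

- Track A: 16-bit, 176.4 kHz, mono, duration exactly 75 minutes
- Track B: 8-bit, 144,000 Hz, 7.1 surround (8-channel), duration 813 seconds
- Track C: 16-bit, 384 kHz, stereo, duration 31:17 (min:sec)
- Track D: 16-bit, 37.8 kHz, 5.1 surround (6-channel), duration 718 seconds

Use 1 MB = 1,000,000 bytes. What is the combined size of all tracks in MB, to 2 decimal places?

5732.93 MB

Track A: exactly 75 minutes = 4,500 s; 176,400 × 4,500 × 2 × 1 = 1,587,600,000 bytes.
Track B: 144,000 × 813 × 1 × 8 = 936,576,000 bytes.
Track C: 31:17 (min:sec) = 1,877 s; 384,000 × 1,877 × 2 × 2 = 2,883,072,000 bytes.
Track D: 37,800 × 718 × 2 × 6 = 325,684,800 bytes.
Total = 5,732,932,800 bytes = 5732.93 MB.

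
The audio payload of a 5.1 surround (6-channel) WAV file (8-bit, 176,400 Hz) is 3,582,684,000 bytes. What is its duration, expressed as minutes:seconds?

Byte rate = 176,400 × 1 × 6 = 1,058,400 bytes/s.
Duration = 3,582,684,000 / 1,058,400 = 3,385 s.
3,385 s = 56:25.

56:25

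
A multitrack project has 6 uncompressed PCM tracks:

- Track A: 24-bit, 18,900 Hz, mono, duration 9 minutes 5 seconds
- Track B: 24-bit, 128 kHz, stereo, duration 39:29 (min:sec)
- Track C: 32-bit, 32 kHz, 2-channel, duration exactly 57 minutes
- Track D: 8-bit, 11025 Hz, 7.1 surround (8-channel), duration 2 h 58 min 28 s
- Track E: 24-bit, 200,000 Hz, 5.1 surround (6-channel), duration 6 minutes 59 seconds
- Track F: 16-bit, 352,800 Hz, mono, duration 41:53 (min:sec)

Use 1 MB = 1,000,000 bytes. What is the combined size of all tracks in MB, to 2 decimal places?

Track A: 9 minutes 5 seconds = 545 s; 18,900 × 545 × 3 × 1 = 30,901,500 bytes.
Track B: 39:29 (min:sec) = 2,369 s; 128,000 × 2,369 × 3 × 2 = 1,819,392,000 bytes.
Track C: exactly 57 minutes = 3,420 s; 32,000 × 3,420 × 4 × 2 = 875,520,000 bytes.
Track D: 2 h 58 min 28 s = 10,708 s; 11,025 × 10,708 × 1 × 8 = 944,445,600 bytes.
Track E: 6 minutes 59 seconds = 419 s; 200,000 × 419 × 3 × 6 = 1,508,400,000 bytes.
Track F: 41:53 (min:sec) = 2,513 s; 352,800 × 2,513 × 2 × 1 = 1,773,172,800 bytes.
Total = 6,951,831,900 bytes = 6951.83 MB.

6951.83 MB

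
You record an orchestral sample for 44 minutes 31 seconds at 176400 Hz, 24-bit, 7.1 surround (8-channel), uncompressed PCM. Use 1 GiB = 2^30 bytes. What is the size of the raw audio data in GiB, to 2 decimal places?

10.53 GiB

Duration = 44 minutes 31 seconds = 2,671 s.
Bytes = 176,400 samples/s × 2,671 s × 3 bytes/sample × 8 ch = 11,307,945,600 bytes.
11,307,945,600 / 1,073,741,824 = 10.53 GiB.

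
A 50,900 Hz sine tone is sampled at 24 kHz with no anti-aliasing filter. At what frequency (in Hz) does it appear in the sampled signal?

Nyquist = 24,000/2 = 12,000 Hz; 50,900 Hz exceeds it.
Alias = |50,900 − 2×24,000| = |50,900 − 48,000| = 2,900 Hz.

2,900 Hz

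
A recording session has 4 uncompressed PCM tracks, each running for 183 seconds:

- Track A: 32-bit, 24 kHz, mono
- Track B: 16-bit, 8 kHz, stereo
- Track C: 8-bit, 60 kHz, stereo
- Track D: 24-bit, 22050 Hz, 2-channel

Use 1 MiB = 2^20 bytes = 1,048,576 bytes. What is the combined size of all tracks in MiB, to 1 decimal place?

Track A: 24,000 × 183 × 4 × 1 = 17,568,000 bytes.
Track B: 8,000 × 183 × 2 × 2 = 5,856,000 bytes.
Track C: 60,000 × 183 × 1 × 2 = 21,960,000 bytes.
Track D: 22,050 × 183 × 3 × 2 = 24,210,900 bytes.
Total = 69,594,900 bytes = 66.4 MiB.

66.4 MiB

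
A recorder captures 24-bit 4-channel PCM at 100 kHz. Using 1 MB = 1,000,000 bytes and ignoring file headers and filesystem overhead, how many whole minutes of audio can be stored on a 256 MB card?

Uncompressed byte rate = 100,000 × 3 × 4 = 1,200,000 bytes/s.
Capacity = 256 × 1,000,000 = 256,000,000 bytes.
256,000,000 / 1,200,000 ≈ 213.33 s → 3 minutes.

3 minutes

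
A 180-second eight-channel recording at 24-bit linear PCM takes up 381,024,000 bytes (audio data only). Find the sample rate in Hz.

Bytes = sample_rate × seconds × bytes_per_sample × channels.
sample_rate = 381,024,000 / (180 × 3 × 8) = 381,024,000 / 4,320 = 88,200 Hz.

88,200 Hz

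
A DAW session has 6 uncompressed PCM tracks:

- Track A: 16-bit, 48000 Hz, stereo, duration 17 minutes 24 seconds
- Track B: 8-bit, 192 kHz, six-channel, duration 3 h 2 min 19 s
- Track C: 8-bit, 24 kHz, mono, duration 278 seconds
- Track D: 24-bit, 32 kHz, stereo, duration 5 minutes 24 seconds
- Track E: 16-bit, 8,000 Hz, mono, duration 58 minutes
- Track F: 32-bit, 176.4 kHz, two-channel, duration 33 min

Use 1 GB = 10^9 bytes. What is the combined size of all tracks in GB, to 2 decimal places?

Track A: 17 minutes 24 seconds = 1,044 s; 48,000 × 1,044 × 2 × 2 = 200,448,000 bytes.
Track B: 3 h 2 min 19 s = 10,939 s; 192,000 × 10,939 × 1 × 6 = 12,601,728,000 bytes.
Track C: 24,000 × 278 × 1 × 1 = 6,672,000 bytes.
Track D: 5 minutes 24 seconds = 324 s; 32,000 × 324 × 3 × 2 = 62,208,000 bytes.
Track E: 58 minutes = 3,480 s; 8,000 × 3,480 × 2 × 1 = 55,680,000 bytes.
Track F: 33 min = 1,980 s; 176,400 × 1,980 × 4 × 2 = 2,794,176,000 bytes.
Total = 15,720,912,000 bytes = 15.72 GB.

15.72 GB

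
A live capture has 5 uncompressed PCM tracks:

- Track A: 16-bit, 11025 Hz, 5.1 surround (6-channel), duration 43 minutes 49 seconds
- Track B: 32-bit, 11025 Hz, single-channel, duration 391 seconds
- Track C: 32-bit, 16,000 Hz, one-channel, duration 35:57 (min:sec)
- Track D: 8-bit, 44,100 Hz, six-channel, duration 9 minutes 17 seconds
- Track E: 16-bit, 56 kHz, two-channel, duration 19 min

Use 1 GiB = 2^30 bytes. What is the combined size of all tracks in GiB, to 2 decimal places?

Track A: 43 minutes 49 seconds = 2,629 s; 11,025 × 2,629 × 2 × 6 = 347,816,700 bytes.
Track B: 11,025 × 391 × 4 × 1 = 17,243,100 bytes.
Track C: 35:57 (min:sec) = 2,157 s; 16,000 × 2,157 × 4 × 1 = 138,048,000 bytes.
Track D: 9 minutes 17 seconds = 557 s; 44,100 × 557 × 1 × 6 = 147,382,200 bytes.
Track E: 19 min = 1,140 s; 56,000 × 1,140 × 2 × 2 = 255,360,000 bytes.
Total = 905,850,000 bytes = 0.84 GiB.

0.84 GiB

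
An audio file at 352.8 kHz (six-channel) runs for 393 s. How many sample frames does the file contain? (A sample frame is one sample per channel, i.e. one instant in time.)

138,650,400 sample frames

352,800 samples/s × 393 s = 138,650,400 frames.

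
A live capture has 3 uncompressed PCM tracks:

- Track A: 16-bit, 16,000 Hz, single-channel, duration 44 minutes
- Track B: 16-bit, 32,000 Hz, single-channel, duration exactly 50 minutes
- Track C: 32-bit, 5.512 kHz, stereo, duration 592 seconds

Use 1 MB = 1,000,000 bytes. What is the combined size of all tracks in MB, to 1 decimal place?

302.6 MB

Track A: 44 minutes = 2,640 s; 16,000 × 2,640 × 2 × 1 = 84,480,000 bytes.
Track B: exactly 50 minutes = 3,000 s; 32,000 × 3,000 × 2 × 1 = 192,000,000 bytes.
Track C: 5,512 × 592 × 4 × 2 = 26,104,832 bytes.
Total = 302,584,832 bytes = 302.6 MB.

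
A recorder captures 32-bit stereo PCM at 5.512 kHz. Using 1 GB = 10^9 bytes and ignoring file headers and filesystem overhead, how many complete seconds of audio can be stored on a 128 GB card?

Uncompressed byte rate = 5,512 × 4 × 2 = 44,096 bytes/s.
Capacity = 128 × 1,000,000,000 = 128,000,000,000 bytes.
128,000,000,000 / 44,096 ≈ 2902757.62 s → 2,902,757 seconds.

2,902,757 seconds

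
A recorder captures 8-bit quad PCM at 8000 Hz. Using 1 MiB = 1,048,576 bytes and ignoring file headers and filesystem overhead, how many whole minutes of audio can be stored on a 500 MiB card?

273 minutes

Uncompressed byte rate = 8,000 × 1 × 4 = 32,000 bytes/s.
Capacity = 500 × 1,048,576 = 524,288,000 bytes.
524,288,000 / 32,000 ≈ 16384 s → 273 minutes.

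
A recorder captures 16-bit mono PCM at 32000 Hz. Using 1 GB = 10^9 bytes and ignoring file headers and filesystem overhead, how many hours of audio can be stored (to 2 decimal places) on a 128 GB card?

555.56 hours

Uncompressed byte rate = 32,000 × 2 × 1 = 64,000 bytes/s.
Capacity = 128 × 1,000,000,000 = 128,000,000,000 bytes.
128,000,000,000 / 64,000 ≈ 2000000 s → 555.56 hours.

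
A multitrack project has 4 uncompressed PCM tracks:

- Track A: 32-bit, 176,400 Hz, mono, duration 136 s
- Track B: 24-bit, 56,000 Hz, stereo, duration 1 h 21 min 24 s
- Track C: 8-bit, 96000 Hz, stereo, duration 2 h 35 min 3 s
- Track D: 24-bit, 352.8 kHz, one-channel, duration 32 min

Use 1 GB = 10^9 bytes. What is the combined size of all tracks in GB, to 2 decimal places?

Track A: 176,400 × 136 × 4 × 1 = 95,961,600 bytes.
Track B: 1 h 21 min 24 s = 4,884 s; 56,000 × 4,884 × 3 × 2 = 1,641,024,000 bytes.
Track C: 2 h 35 min 3 s = 9,303 s; 96,000 × 9,303 × 1 × 2 = 1,786,176,000 bytes.
Track D: 32 min = 1,920 s; 352,800 × 1,920 × 3 × 1 = 2,032,128,000 bytes.
Total = 5,555,289,600 bytes = 5.56 GB.

5.56 GB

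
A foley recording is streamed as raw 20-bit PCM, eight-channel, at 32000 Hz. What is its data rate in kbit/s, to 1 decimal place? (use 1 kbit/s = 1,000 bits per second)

5120.0 kbit/s

Bit rate = 32,000 × 20 × 8 = 5,120,000 bits/s.
= 5120.0 kbit/s.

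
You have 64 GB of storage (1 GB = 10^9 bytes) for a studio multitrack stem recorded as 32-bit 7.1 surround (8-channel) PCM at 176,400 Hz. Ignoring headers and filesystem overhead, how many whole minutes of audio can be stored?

Uncompressed byte rate = 176,400 × 4 × 8 = 5,644,800 bytes/s.
Capacity = 64 × 1,000,000,000 = 64,000,000,000 bytes.
64,000,000,000 / 5,644,800 ≈ 11337.87 s → 188 minutes.

188 minutes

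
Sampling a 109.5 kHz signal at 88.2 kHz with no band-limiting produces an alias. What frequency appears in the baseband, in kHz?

21.3 kHz

Nyquist = 88,200/2 = 44,100 Hz; 109,500 Hz exceeds it.
Alias = |109,500 − 1×88,200| = |109,500 − 88,200| = 21,300 Hz = 21.3 kHz.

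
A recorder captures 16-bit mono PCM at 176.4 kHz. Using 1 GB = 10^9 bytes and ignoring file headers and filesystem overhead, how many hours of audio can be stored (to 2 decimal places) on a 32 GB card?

Uncompressed byte rate = 176,400 × 2 × 1 = 352,800 bytes/s.
Capacity = 32 × 1,000,000,000 = 32,000,000,000 bytes.
32,000,000,000 / 352,800 ≈ 90702.95 s → 25.20 hours.

25.20 hours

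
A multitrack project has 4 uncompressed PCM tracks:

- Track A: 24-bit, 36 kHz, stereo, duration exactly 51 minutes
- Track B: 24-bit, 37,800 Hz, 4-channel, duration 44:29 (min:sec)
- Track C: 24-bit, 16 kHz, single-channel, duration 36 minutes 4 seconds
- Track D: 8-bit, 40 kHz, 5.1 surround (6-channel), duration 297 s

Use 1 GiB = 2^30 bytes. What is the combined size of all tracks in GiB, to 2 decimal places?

Track A: exactly 51 minutes = 3,060 s; 36,000 × 3,060 × 3 × 2 = 660,960,000 bytes.
Track B: 44:29 (min:sec) = 2,669 s; 37,800 × 2,669 × 3 × 4 = 1,210,658,400 bytes.
Track C: 36 minutes 4 seconds = 2,164 s; 16,000 × 2,164 × 3 × 1 = 103,872,000 bytes.
Track D: 40,000 × 297 × 1 × 6 = 71,280,000 bytes.
Total = 2,046,770,400 bytes = 1.91 GiB.

1.91 GiB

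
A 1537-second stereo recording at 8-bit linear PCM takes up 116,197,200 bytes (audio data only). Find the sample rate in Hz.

37,800 Hz

Bytes = sample_rate × seconds × bytes_per_sample × channels.
sample_rate = 116,197,200 / (1,537 × 1 × 2) = 116,197,200 / 3,074 = 37,800 Hz.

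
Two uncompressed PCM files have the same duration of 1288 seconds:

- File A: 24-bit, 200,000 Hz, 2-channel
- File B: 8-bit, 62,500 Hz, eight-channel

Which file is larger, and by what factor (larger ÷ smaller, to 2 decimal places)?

File A: 200,000 × 3 × 2 = 1,200,000 bytes/s.
File B: 62,500 × 1 × 8 = 500,000 bytes/s.
File A is larger; ratio = 1,545,600,000 / 644,000,000 = 2.40.

File A, by a factor of 2.40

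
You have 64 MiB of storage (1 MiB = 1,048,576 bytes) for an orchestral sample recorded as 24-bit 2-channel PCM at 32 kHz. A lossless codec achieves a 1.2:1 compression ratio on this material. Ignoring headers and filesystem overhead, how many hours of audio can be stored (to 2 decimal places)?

Uncompressed byte rate = 32,000 × 3 × 2 = 192,000 bytes/s.
After 1.2:1 compression, effective rate ≈ 160000 bytes/s.
Capacity = 64 × 1,048,576 = 67,108,864 bytes.
67,108,864 / effective rate ≈ 419.43 s → 0.12 hours.

0.12 hours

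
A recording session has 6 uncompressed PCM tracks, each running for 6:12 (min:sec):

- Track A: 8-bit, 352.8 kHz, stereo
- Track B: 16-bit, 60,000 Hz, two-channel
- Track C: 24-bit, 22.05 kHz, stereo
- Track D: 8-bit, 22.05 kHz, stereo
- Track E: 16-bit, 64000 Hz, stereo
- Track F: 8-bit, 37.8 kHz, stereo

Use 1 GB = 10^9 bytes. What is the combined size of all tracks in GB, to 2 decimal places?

0.54 GB

6:12 (min:sec) = 372 s.
Track A: 352,800 × 372 × 1 × 2 = 262,483,200 bytes.
Track B: 60,000 × 372 × 2 × 2 = 89,280,000 bytes.
Track C: 22,050 × 372 × 3 × 2 = 49,215,600 bytes.
Track D: 22,050 × 372 × 1 × 2 = 16,405,200 bytes.
Track E: 64,000 × 372 × 2 × 2 = 95,232,000 bytes.
Track F: 37,800 × 372 × 1 × 2 = 28,123,200 bytes.
Total = 540,739,200 bytes = 0.54 GB.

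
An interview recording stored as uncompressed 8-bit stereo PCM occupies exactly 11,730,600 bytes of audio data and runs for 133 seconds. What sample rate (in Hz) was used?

Bytes = sample_rate × seconds × bytes_per_sample × channels.
sample_rate = 11,730,600 / (133 × 1 × 2) = 11,730,600 / 266 = 44,100 Hz.

44,100 Hz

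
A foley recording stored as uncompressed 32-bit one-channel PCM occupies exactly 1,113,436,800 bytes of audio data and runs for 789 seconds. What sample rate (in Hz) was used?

352,800 Hz

Bytes = sample_rate × seconds × bytes_per_sample × channels.
sample_rate = 1,113,436,800 / (789 × 4 × 1) = 1,113,436,800 / 3,156 = 352,800 Hz.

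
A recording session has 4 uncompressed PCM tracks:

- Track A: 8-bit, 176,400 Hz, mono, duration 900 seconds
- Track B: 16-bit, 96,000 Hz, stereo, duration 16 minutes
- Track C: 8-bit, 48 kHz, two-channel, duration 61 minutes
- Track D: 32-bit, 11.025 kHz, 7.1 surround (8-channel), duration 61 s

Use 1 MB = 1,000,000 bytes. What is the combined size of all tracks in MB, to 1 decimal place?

Track A: 176,400 × 900 × 1 × 1 = 158,760,000 bytes.
Track B: 16 minutes = 960 s; 96,000 × 960 × 2 × 2 = 368,640,000 bytes.
Track C: 61 minutes = 3,660 s; 48,000 × 3,660 × 1 × 2 = 351,360,000 bytes.
Track D: 11,025 × 61 × 4 × 8 = 21,520,800 bytes.
Total = 900,280,800 bytes = 900.3 MB.

900.3 MB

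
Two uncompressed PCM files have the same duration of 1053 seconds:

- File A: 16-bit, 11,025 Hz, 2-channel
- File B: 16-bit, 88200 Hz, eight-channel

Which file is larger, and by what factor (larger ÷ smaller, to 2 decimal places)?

File A: 11,025 × 2 × 2 = 44,100 bytes/s.
File B: 88,200 × 2 × 8 = 1,411,200 bytes/s.
File B is larger; ratio = 1,485,993,600 / 46,437,300 = 32.00.

File B, by a factor of 32.00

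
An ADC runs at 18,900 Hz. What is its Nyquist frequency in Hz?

9,450 Hz

Nyquist frequency = sample rate / 2 = 18,900 / 2 = 9,450 Hz.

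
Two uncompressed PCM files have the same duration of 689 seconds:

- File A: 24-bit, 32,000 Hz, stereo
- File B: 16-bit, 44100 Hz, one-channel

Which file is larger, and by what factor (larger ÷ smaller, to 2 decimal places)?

File A, by a factor of 2.18

File A: 32,000 × 3 × 2 = 192,000 bytes/s.
File B: 44,100 × 2 × 1 = 88,200 bytes/s.
File A is larger; ratio = 132,288,000 / 60,769,800 = 2.18.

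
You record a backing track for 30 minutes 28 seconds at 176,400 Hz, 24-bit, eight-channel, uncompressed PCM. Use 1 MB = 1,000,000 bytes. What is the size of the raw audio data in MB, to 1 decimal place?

7739.0 MB

Duration = 30 minutes 28 seconds = 1,828 s.
Bytes = 176,400 samples/s × 1,828 s × 3 bytes/sample × 8 ch = 7,739,020,800 bytes.
7,739,020,800 / 1,000,000 = 7739.0 MB.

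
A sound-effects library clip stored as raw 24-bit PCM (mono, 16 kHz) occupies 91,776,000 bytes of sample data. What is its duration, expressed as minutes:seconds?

Byte rate = 16,000 × 3 × 1 = 48,000 bytes/s.
Duration = 91,776,000 / 48,000 = 1,912 s.
1,912 s = 31:52.

31:52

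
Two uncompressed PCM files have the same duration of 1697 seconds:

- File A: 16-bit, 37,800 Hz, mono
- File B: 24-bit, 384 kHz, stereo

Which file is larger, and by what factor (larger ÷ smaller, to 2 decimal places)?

File B, by a factor of 30.48

File A: 37,800 × 2 × 1 = 75,600 bytes/s.
File B: 384,000 × 3 × 2 = 2,304,000 bytes/s.
File B is larger; ratio = 3,909,888,000 / 128,293,200 = 30.48.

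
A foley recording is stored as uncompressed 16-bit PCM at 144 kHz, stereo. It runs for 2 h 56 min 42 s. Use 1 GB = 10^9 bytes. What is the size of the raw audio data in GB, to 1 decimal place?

6.1 GB

Duration = 2 h 56 min 42 s = 10,602 s.
Bytes = 144,000 samples/s × 10,602 s × 2 bytes/sample × 2 ch = 6,106,752,000 bytes.
6,106,752,000 / 1,000,000,000 = 6.1 GB.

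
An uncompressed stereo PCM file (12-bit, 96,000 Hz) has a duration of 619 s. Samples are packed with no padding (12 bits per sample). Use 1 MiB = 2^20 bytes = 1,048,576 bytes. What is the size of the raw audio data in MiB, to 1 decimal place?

170.0 MiB

Bits = 96,000 × 619 × 12 × 2 = 1,426,176,000 bits = 178,272,000 bytes.
178,272,000 / 1,048,576 = 170.0 MiB.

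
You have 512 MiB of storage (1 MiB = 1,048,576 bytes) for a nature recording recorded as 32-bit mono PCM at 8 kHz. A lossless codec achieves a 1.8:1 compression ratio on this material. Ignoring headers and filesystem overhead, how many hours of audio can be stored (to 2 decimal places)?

Uncompressed byte rate = 8,000 × 4 × 1 = 32,000 bytes/s.
After 1.8:1 compression, effective rate ≈ 17777.78 bytes/s.
Capacity = 512 × 1,048,576 = 536,870,912 bytes.
536,870,912 / effective rate ≈ 30198.99 s → 8.39 hours.

8.39 hours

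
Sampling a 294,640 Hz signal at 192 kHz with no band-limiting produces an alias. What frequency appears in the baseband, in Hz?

Nyquist = 192,000/2 = 96,000 Hz; 294,640 Hz exceeds it.
Alias = |294,640 − 2×192,000| = |294,640 − 384,000| = 89,360 Hz.

89,360 Hz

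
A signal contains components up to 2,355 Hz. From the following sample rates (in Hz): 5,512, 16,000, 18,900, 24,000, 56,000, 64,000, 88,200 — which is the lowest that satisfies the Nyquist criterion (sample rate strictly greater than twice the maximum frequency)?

5,512 Hz

Need sample rate > 2 × 2,355 = 4,710 Hz.
Lowest listed rate above 4,710 Hz is 5,512 Hz.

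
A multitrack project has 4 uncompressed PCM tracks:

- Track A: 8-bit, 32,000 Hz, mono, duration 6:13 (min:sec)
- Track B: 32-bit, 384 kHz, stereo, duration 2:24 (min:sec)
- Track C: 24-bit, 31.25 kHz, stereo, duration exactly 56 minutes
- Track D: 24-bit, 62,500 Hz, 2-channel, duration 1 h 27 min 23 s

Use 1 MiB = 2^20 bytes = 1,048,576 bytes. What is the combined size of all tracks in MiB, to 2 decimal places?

2909.12 MiB

Track A: 6:13 (min:sec) = 373 s; 32,000 × 373 × 1 × 1 = 11,936,000 bytes.
Track B: 2:24 (min:sec) = 144 s; 384,000 × 144 × 4 × 2 = 442,368,000 bytes.
Track C: exactly 56 minutes = 3,360 s; 31,250 × 3,360 × 3 × 2 = 630,000,000 bytes.
Track D: 1 h 27 min 23 s = 5,243 s; 62,500 × 5,243 × 3 × 2 = 1,966,125,000 bytes.
Total = 3,050,429,000 bytes = 2909.12 MiB.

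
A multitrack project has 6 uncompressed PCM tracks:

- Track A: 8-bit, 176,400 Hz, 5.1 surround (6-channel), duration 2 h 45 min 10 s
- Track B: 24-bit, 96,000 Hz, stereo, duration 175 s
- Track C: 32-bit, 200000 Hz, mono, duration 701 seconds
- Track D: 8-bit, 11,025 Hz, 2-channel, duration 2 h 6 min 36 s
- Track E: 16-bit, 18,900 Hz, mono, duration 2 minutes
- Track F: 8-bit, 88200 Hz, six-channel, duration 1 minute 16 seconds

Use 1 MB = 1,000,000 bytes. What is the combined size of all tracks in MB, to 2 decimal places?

Track A: 2 h 45 min 10 s = 9,910 s; 176,400 × 9,910 × 1 × 6 = 10,488,744,000 bytes.
Track B: 96,000 × 175 × 3 × 2 = 100,800,000 bytes.
Track C: 200,000 × 701 × 4 × 1 = 560,800,000 bytes.
Track D: 2 h 6 min 36 s = 7,596 s; 11,025 × 7,596 × 1 × 2 = 167,491,800 bytes.
Track E: 2 minutes = 120 s; 18,900 × 120 × 2 × 1 = 4,536,000 bytes.
Track F: 1 minute 16 seconds = 76 s; 88,200 × 76 × 1 × 6 = 40,219,200 bytes.
Total = 11,362,591,000 bytes = 11362.59 MB.

11362.59 MB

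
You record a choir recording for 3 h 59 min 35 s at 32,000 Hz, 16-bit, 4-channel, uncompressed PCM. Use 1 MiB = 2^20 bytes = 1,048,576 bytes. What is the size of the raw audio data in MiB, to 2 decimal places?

Duration = 3 h 59 min 35 s = 14,375 s.
Bytes = 32,000 samples/s × 14,375 s × 2 bytes/sample × 4 ch = 3,680,000,000 bytes.
3,680,000,000 / 1,048,576 = 3509.52 MiB.

3509.52 MiB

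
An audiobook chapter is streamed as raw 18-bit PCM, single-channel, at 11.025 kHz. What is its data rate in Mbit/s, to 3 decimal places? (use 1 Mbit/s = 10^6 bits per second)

0.198 Mbit/s

Bit rate = 11,025 × 18 × 1 = 198,450 bits/s.
= 0.198 Mbit/s.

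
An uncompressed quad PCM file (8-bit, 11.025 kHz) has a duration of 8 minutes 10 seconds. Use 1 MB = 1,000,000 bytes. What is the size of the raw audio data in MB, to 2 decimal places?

Duration = 8 minutes 10 seconds = 490 s.
Bytes = 11,025 samples/s × 490 s × 1 bytes/sample × 4 ch = 21,609,000 bytes.
21,609,000 / 1,000,000 = 21.61 MB.

21.61 MB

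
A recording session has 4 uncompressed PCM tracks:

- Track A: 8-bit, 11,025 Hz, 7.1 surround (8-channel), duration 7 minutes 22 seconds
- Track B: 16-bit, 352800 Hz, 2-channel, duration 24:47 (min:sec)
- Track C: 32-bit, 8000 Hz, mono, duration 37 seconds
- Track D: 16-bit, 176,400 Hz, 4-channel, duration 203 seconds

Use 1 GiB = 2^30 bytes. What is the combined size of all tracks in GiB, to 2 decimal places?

2.26 GiB

Track A: 7 minutes 22 seconds = 442 s; 11,025 × 442 × 1 × 8 = 38,984,400 bytes.
Track B: 24:47 (min:sec) = 1,487 s; 352,800 × 1,487 × 2 × 2 = 2,098,454,400 bytes.
Track C: 8,000 × 37 × 4 × 1 = 1,184,000 bytes.
Track D: 176,400 × 203 × 2 × 4 = 286,473,600 bytes.
Total = 2,425,096,400 bytes = 2.26 GiB.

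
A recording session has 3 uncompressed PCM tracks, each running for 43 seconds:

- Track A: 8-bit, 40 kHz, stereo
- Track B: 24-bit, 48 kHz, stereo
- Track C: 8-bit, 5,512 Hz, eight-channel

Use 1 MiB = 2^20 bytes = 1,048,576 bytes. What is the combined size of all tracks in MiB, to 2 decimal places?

16.90 MiB

Track A: 40,000 × 43 × 1 × 2 = 3,440,000 bytes.
Track B: 48,000 × 43 × 3 × 2 = 12,384,000 bytes.
Track C: 5,512 × 43 × 1 × 8 = 1,896,128 bytes.
Total = 17,720,128 bytes = 16.90 MiB.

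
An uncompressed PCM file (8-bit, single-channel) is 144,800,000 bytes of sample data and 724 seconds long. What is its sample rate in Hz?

Bytes = sample_rate × seconds × bytes_per_sample × channels.
sample_rate = 144,800,000 / (724 × 1 × 1) = 144,800,000 / 724 = 200,000 Hz.

200,000 Hz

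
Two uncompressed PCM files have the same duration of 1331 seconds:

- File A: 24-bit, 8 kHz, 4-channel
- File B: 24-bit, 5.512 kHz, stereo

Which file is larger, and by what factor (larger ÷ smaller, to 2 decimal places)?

File A: 8,000 × 3 × 4 = 96,000 bytes/s.
File B: 5,512 × 3 × 2 = 33,072 bytes/s.
File A is larger; ratio = 127,776,000 / 44,018,832 = 2.90.

File A, by a factor of 2.90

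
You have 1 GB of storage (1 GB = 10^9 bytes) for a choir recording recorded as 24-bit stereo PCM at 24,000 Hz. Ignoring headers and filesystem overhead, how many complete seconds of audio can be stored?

6,944 seconds

Uncompressed byte rate = 24,000 × 3 × 2 = 144,000 bytes/s.
Capacity = 1 × 1,000,000,000 = 1,000,000,000 bytes.
1,000,000,000 / 144,000 ≈ 6944.44 s → 6,944 seconds.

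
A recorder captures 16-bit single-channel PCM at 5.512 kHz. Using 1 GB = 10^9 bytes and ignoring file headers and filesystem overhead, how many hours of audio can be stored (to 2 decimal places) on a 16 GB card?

Uncompressed byte rate = 5,512 × 2 × 1 = 11,024 bytes/s.
Capacity = 16 × 1,000,000,000 = 16,000,000,000 bytes.
16,000,000,000 / 11,024 ≈ 1451378.81 s → 403.16 hours.

403.16 hours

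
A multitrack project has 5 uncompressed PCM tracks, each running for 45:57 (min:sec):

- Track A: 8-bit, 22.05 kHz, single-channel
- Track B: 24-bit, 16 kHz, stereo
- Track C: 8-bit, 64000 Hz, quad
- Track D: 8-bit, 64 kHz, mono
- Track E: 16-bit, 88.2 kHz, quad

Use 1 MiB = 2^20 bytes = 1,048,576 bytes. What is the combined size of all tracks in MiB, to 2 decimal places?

3006.98 MiB

45:57 (min:sec) = 2,757 s.
Track A: 22,050 × 2,757 × 1 × 1 = 60,791,850 bytes.
Track B: 16,000 × 2,757 × 3 × 2 = 264,672,000 bytes.
Track C: 64,000 × 2,757 × 1 × 4 = 705,792,000 bytes.
Track D: 64,000 × 2,757 × 1 × 1 = 176,448,000 bytes.
Track E: 88,200 × 2,757 × 2 × 4 = 1,945,339,200 bytes.
Total = 3,153,043,050 bytes = 3006.98 MiB.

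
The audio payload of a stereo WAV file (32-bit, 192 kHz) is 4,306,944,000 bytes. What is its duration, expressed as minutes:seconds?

46:44

Byte rate = 192,000 × 4 × 2 = 1,536,000 bytes/s.
Duration = 4,306,944,000 / 1,536,000 = 2,804 s.
2,804 s = 46:44.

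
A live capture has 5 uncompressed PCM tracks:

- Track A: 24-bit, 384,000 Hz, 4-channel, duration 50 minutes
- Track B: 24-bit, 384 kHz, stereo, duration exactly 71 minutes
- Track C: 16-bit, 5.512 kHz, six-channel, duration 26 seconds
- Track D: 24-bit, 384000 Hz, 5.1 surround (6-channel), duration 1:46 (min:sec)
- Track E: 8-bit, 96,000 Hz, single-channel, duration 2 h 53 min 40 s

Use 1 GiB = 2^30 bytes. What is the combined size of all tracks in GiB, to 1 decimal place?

Track A: 50 minutes = 3,000 s; 384,000 × 3,000 × 3 × 4 = 13,824,000,000 bytes.
Track B: exactly 71 minutes = 4,260 s; 384,000 × 4,260 × 3 × 2 = 9,815,040,000 bytes.
Track C: 5,512 × 26 × 2 × 6 = 1,719,744 bytes.
Track D: 1:46 (min:sec) = 106 s; 384,000 × 106 × 3 × 6 = 732,672,000 bytes.
Track E: 2 h 53 min 40 s = 10,420 s; 96,000 × 10,420 × 1 × 1 = 1,000,320,000 bytes.
Total = 25,373,751,744 bytes = 23.6 GiB.

23.6 GiB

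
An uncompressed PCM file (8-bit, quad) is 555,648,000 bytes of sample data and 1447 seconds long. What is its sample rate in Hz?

96,000 Hz

Bytes = sample_rate × seconds × bytes_per_sample × channels.
sample_rate = 555,648,000 / (1,447 × 1 × 4) = 555,648,000 / 5,788 = 96,000 Hz.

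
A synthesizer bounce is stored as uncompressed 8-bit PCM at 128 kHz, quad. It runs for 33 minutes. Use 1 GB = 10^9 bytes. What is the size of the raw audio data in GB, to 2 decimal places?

1.01 GB

Duration = 33 minutes = 1,980 s.
Bytes = 128,000 samples/s × 1,980 s × 1 bytes/sample × 4 ch = 1,013,760,000 bytes.
1,013,760,000 / 1,000,000,000 = 1.01 GB.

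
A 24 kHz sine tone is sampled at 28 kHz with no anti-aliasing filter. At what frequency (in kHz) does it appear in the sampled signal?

4 kHz

Nyquist = 28,000/2 = 14,000 Hz; 24,000 Hz exceeds it.
Alias = |24,000 − 1×28,000| = |24,000 − 28,000| = 4,000 Hz = 4 kHz.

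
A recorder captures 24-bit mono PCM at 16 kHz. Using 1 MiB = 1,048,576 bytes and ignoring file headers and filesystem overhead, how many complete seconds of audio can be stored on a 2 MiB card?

Uncompressed byte rate = 16,000 × 3 × 1 = 48,000 bytes/s.
Capacity = 2 × 1,048,576 = 2,097,152 bytes.
2,097,152 / 48,000 ≈ 43.69 s → 43 seconds.

43 seconds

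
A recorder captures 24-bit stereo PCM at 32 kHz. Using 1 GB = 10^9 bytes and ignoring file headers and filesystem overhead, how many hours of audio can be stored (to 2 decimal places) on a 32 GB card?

46.30 hours

Uncompressed byte rate = 32,000 × 3 × 2 = 192,000 bytes/s.
Capacity = 32 × 1,000,000,000 = 32,000,000,000 bytes.
32,000,000,000 / 192,000 ≈ 166666.67 s → 46.30 hours.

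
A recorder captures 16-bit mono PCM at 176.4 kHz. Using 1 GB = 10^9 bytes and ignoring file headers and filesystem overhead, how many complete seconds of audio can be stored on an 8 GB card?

Uncompressed byte rate = 176,400 × 2 × 1 = 352,800 bytes/s.
Capacity = 8 × 1,000,000,000 = 8,000,000,000 bytes.
8,000,000,000 / 352,800 ≈ 22675.74 s → 22,675 seconds.

22,675 seconds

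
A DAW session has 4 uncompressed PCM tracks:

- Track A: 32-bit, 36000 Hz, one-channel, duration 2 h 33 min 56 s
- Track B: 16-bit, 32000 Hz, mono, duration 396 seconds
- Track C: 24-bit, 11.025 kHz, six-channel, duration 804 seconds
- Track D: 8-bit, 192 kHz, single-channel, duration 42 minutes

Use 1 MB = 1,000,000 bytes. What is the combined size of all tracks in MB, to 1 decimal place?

Track A: 2 h 33 min 56 s = 9,236 s; 36,000 × 9,236 × 4 × 1 = 1,329,984,000 bytes.
Track B: 32,000 × 396 × 2 × 1 = 25,344,000 bytes.
Track C: 11,025 × 804 × 3 × 6 = 159,553,800 bytes.
Track D: 42 minutes = 2,520 s; 192,000 × 2,520 × 1 × 1 = 483,840,000 bytes.
Total = 1,998,721,800 bytes = 1998.7 MB.

1998.7 MB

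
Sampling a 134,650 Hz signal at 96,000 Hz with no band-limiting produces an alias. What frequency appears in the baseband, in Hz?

38,650 Hz

Nyquist = 96,000/2 = 48,000 Hz; 134,650 Hz exceeds it.
Alias = |134,650 − 1×96,000| = |134,650 − 96,000| = 38,650 Hz.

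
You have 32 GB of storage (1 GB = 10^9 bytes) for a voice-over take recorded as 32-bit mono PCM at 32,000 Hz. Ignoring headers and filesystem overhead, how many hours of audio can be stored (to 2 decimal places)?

Uncompressed byte rate = 32,000 × 4 × 1 = 128,000 bytes/s.
Capacity = 32 × 1,000,000,000 = 32,000,000,000 bytes.
32,000,000,000 / 128,000 ≈ 250000 s → 69.44 hours.

69.44 hours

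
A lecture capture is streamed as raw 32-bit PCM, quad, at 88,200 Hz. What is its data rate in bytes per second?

1,411,200 bytes/s

Bit rate = 88,200 × 32 × 4 = 11,289,600 bits/s.
11,289,600 / 8 = 1,411,200 bytes/s.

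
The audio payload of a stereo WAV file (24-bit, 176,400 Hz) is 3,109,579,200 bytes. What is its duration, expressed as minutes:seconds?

Byte rate = 176,400 × 3 × 2 = 1,058,400 bytes/s.
Duration = 3,109,579,200 / 1,058,400 = 2,938 s.
2,938 s = 48:58.

48:58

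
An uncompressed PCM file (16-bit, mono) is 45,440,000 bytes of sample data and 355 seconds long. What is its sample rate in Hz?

64,000 Hz

Bytes = sample_rate × seconds × bytes_per_sample × channels.
sample_rate = 45,440,000 / (355 × 2 × 1) = 45,440,000 / 710 = 64,000 Hz.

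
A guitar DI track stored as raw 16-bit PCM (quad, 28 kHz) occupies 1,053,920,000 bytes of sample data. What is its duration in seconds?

4,705 seconds

Byte rate = 28,000 × 2 × 4 = 224,000 bytes/s.
Duration = 1,053,920,000 / 224,000 = 4,705 s.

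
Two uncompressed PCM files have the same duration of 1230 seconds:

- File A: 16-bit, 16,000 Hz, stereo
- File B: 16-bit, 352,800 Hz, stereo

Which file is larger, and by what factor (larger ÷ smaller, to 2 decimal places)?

File A: 16,000 × 2 × 2 = 64,000 bytes/s.
File B: 352,800 × 2 × 2 = 1,411,200 bytes/s.
File B is larger; ratio = 1,735,776,000 / 78,720,000 = 22.05.

File B, by a factor of 22.05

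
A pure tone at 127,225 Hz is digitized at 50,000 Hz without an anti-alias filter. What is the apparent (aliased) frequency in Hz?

22,775 Hz

Nyquist = 50,000/2 = 25,000 Hz; 127,225 Hz exceeds it.
Alias = |127,225 − 3×50,000| = |127,225 − 150,000| = 22,775 Hz.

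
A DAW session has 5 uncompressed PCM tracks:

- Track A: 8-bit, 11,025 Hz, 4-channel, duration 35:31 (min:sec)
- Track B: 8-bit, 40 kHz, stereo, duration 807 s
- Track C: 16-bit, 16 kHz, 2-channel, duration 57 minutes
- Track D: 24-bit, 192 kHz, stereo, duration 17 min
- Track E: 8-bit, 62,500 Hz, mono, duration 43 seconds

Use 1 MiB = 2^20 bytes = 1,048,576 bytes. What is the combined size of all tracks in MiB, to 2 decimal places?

1483.10 MiB

Track A: 35:31 (min:sec) = 2,131 s; 11,025 × 2,131 × 1 × 4 = 93,977,100 bytes.
Track B: 40,000 × 807 × 1 × 2 = 64,560,000 bytes.
Track C: 57 minutes = 3,420 s; 16,000 × 3,420 × 2 × 2 = 218,880,000 bytes.
Track D: 17 min = 1,020 s; 192,000 × 1,020 × 3 × 2 = 1,175,040,000 bytes.
Track E: 62,500 × 43 × 1 × 1 = 2,687,500 bytes.
Total = 1,555,144,600 bytes = 1483.10 MiB.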